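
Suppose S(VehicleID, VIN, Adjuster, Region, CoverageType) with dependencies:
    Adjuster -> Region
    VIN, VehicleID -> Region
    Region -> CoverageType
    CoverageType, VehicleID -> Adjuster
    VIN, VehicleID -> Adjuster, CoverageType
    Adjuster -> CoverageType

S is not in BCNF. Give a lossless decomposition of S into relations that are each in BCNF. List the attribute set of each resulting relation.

Candidate key of the original relation: {VIN, VehicleID}.
{Adjuster, CoverageType, Region, VIN, VehicleID}: {Adjuster} determines {Adjuster, CoverageType, Region} here but is not a superkey — split on Adjuster -> CoverageType, Region, giving {Adjuster, CoverageType, Region} and {Adjuster, VIN, VehicleID}.
{Adjuster, CoverageType, Region}: {Region} determines {CoverageType, Region} here but is not a superkey — split on Region -> CoverageType, giving {CoverageType, Region} and {Adjuster, Region}.
{CoverageType, Region} has no BCNF violation.
{Adjuster, Region} has no BCNF violation.
{Adjuster, VIN, VehicleID} has no BCNF violation.

{Adjuster, Region}; {Adjuster, VIN, VehicleID}; {CoverageType, Region}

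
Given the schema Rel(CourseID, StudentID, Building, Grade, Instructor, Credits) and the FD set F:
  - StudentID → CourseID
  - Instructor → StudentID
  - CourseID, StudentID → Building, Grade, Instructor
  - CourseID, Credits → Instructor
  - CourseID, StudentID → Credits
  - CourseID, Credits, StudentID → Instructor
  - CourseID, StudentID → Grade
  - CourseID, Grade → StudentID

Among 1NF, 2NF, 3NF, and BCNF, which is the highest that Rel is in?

Candidate keys: {CourseID, Credits}, {CourseID, Grade}, {Instructor}, {StudentID}. Prime attributes: {CourseID, Credits, Grade, Instructor, StudentID}.
The left-hand side of every FD is a superkey, so BCNF is satisfied.

BCNF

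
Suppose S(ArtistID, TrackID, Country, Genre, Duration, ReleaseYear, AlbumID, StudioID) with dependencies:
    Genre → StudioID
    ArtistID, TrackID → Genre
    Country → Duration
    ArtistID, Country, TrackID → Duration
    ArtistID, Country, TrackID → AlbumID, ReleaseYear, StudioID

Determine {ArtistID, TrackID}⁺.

Start with {ArtistID, TrackID}.
ArtistID, TrackID → Genre applies; add {Genre} → now {ArtistID, Genre, TrackID}.
Genre → StudioID applies; add {StudioID} → now {ArtistID, Genre, StudioID, TrackID}.
No further FD applies.

{ArtistID, Genre, StudioID, TrackID}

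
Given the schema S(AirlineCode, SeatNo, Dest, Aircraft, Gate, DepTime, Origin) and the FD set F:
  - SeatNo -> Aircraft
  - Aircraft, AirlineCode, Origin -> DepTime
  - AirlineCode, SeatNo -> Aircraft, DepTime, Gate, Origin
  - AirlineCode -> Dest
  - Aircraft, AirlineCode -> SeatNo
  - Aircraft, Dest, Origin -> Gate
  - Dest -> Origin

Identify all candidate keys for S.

No FD produces {AirlineCode}, so it must be in every candidate key.
Closure of {Aircraft, AirlineCode} is {Aircraft, AirlineCode, DepTime, Dest, Gate, Origin, SeatNo}, the whole schema; {Aircraft, AirlineCode} is a candidate key.
Closure of {AirlineCode, SeatNo} is {Aircraft, AirlineCode, DepTime, Dest, Gate, Origin, SeatNo}, the whole schema; {AirlineCode, SeatNo} is a candidate key.
No proper subset of any of these is a key, and no other minimal superkey exists.

{Aircraft, AirlineCode}, {AirlineCode, SeatNo}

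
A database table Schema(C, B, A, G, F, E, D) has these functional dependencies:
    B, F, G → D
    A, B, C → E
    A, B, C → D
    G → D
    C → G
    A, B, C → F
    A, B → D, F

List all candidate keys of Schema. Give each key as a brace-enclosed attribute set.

No FD produces {A, B, C}, so they must be in every candidate key.
Closure of {A, B, C} is {A, B, C, D, E, F, G}, the whole schema; {A, B, C} is a candidate key.
No smaller or unrelated set reaches every attribute, so there are no other keys.

{A, B, C}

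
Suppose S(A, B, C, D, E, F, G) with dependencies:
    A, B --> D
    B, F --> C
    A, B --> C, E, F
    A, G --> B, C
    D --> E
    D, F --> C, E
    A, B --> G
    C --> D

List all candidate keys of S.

{A, B}, {A, G}

No FD produces {A}, so it must be in every candidate key.
Closure of {A, B} is {A, B, C, D, E, F, G}, the whole schema; {A, B} is a candidate key.
Closure of {A, G} is {A, B, C, D, E, F, G}, the whole schema; {A, G} is a candidate key.
These are minimal and exhaustive — every other superkey contains one of them.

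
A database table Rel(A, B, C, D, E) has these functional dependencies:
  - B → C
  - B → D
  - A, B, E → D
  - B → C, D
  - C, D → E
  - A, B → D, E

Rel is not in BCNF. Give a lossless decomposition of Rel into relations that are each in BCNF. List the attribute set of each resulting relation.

{A, B}; {B, C, D}; {C, D, E}

Candidate key of the original relation: {A, B}.
{A, B, C, D, E}: {B} determines {B, C, D, E} here but is not a superkey — split on B → C, D, E, giving {B, C, D, E} and {A, B}.
{B, C, D, E}: {C, D} determines {C, D, E} here but is not a superkey — split on C, D → E, giving {C, D, E} and {B, C, D}.
{C, D, E} has no BCNF violation.
{B, C, D} has no BCNF violation.
{A, B} has no BCNF violation.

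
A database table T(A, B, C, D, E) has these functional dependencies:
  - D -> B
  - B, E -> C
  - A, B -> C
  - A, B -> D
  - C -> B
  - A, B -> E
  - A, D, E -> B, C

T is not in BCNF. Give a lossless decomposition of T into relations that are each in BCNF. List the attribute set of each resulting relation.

Candidate keys of the original relation: {A, B}, {A, C}, {A, D}.
In {A, B, C, D, E}, {D} is not a superkey ({D}⁺ restricted to this set is {B, D}), so split on D -> B into {B, D} and {A, C, D, E}.
{B, D} has no BCNF violation.
In {A, C, D, E}, {D, E} is not a superkey ({D, E}⁺ restricted to this set is {C, D, E}), so split on D, E -> C into {C, D, E} and {A, D, E}.
{C, D, E} has no BCNF violation.
{A, D, E} has no BCNF violation.

{A, D, E}; {B, D}; {C, D, E}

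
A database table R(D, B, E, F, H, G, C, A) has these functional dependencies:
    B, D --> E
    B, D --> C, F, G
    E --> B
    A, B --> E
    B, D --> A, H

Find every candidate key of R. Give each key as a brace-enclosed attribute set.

{B, D}, {D, E}

Attributes never on any right-hand side: {D} — every candidate key must contain it.
{B, D}⁺ = {A, B, C, D, E, F, G, H}, which is every attribute, so {B, D} is a candidate key.
{D, E}⁺ = {A, B, C, D, E, F, G, H}, which is every attribute, so {D, E} is a candidate key.
Any other superkey properly contains one of these, so there are no further candidate keys.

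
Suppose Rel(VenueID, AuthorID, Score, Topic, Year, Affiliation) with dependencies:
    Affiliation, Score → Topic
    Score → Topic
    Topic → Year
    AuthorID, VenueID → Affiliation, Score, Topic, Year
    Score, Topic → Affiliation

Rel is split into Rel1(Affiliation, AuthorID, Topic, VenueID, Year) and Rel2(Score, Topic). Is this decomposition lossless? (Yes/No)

Rel1 ∩ Rel2 = {Topic}; its closure under F is {Topic, Year}.
Neither Rel1 nor Rel2 is contained in that closure, so the decomposition is lossy.

No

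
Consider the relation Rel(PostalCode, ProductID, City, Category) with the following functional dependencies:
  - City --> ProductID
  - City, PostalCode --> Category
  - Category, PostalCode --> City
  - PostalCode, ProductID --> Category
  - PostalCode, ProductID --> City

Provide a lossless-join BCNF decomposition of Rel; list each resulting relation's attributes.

{Category, City, PostalCode}; {City, ProductID}

Candidate keys of the original relation: {Category, PostalCode}, {City, PostalCode}, {PostalCode, ProductID}.
{Category, City, PostalCode, ProductID}: {City} determines {City, ProductID} here but is not a superkey — split on City --> ProductID, giving {City, ProductID} and {Category, City, PostalCode}.
{City, ProductID}: every determinant is a superkey — BCNF.
{Category, City, PostalCode}: every determinant is a superkey — BCNF.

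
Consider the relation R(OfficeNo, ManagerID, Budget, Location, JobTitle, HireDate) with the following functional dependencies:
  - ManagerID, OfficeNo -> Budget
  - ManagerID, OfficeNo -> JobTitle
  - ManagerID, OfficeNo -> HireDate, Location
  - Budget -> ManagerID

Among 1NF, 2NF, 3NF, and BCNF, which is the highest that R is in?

3NF

Candidate keys: {Budget, OfficeNo}, {ManagerID, OfficeNo}. Prime attributes: {Budget, ManagerID, OfficeNo}.
For Budget -> ManagerID we have {Budget}⁺ = {Budget, ManagerID}; {Budget} is not a superkey, so BCNF fails.
Since {ManagerID} ⊆ prime attributes and every other non-superkey FD also has a prime right side, the schema is in 3NF.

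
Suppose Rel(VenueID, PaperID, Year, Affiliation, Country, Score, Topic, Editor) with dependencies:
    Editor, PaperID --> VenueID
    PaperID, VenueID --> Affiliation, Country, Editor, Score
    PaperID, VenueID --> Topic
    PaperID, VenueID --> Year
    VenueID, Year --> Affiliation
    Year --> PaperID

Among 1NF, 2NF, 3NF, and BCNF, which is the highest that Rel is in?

Candidate keys: {Editor, PaperID}, {Editor, Year}, {PaperID, VenueID}, {VenueID, Year}. Prime attributes: {Editor, PaperID, VenueID, Year}.
For Year --> PaperID we have {Year}⁺ = {PaperID, Year}; {Year} is not a superkey, so BCNF fails.
Since {PaperID} ⊆ prime attributes and every other non-superkey FD also has a prime right side, the schema is in 3NF.

3NF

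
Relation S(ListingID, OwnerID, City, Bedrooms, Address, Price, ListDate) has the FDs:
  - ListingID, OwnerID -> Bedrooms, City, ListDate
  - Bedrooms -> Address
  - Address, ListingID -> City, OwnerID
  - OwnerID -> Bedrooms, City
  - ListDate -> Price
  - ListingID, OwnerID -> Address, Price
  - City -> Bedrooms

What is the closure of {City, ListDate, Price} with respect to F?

Start with {City, ListDate, Price}.
City -> Bedrooms applies; add {Bedrooms} → now {Bedrooms, City, ListDate, Price}.
Bedrooms -> Address applies; add {Address} → now {Address, Bedrooms, City, ListDate, Price}.
No further FD applies.

{Address, Bedrooms, City, ListDate, Price}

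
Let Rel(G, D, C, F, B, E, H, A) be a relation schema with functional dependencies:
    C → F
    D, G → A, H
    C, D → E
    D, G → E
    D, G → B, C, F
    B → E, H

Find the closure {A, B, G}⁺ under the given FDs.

Start with {A, B, G}.
B → E, H applies; add {E, H} → now {A, B, E, G, H}.
No further FD applies.

{A, B, E, G, H}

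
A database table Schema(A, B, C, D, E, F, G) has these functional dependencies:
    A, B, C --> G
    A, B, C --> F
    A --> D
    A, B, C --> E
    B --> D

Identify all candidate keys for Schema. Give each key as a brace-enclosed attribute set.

{A, B, C}

Attributes never on any right-hand side: {A, B, C} — every candidate key must contain all of them.
{A, B, C}⁺ = {A, B, C, D, E, F, G}, which is every attribute, so {A, B, C} is a candidate key.
No smaller or unrelated set reaches every attribute, so there are no other keys.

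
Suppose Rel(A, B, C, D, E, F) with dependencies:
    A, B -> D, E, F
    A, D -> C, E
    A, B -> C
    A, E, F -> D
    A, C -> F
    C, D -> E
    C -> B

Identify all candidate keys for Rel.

Attributes never on any right-hand side: {A} — every candidate key must contain it.
{A, B}⁺ = {A, B, C, D, E, F}, which is every attribute, so {A, B} is a candidate key.
{A, C}⁺ = {A, B, C, D, E, F}, which is every attribute, so {A, C} is a candidate key.
{A, D}⁺ = {A, B, C, D, E, F}, which is every attribute, so {A, D} is a candidate key.
{A, E, F}⁺ = {A, B, C, D, E, F}, which is every attribute, so {A, E, F} is a candidate key.
No proper subset of any of these is a key, and no other minimal superkey exists.

{A, B}, {A, C}, {A, D}, {A, E, F}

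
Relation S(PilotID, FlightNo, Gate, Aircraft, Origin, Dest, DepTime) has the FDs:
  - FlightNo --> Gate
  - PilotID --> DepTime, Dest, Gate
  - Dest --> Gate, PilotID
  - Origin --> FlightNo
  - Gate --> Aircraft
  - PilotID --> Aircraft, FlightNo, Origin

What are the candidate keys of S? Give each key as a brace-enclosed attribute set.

{Dest} is a candidate key since {Dest}⁺ = {Aircraft, DepTime, Dest, FlightNo, Gate, Origin, PilotID} covers every attribute.
{PilotID} is a candidate key since {PilotID}⁺ = {Aircraft, DepTime, Dest, FlightNo, Gate, Origin, PilotID} covers every attribute.
These are minimal and exhaustive — every other superkey contains one of them.

{Dest}, {PilotID}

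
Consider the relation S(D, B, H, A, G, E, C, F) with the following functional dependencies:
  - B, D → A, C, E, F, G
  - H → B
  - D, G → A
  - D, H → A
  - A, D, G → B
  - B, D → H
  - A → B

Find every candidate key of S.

Attributes never on any right-hand side: {D} — every candidate key must contain it.
{A, D}⁺ = {A, B, C, D, E, F, G, H}, which is every attribute, so {A, D} is a candidate key.
{B, D}⁺ = {A, B, C, D, E, F, G, H}, which is every attribute, so {B, D} is a candidate key.
{D, G}⁺ = {A, B, C, D, E, F, G, H}, which is every attribute, so {D, G} is a candidate key.
{D, H}⁺ = {A, B, C, D, E, F, G, H}, which is every attribute, so {D, H} is a candidate key.
No proper subset of any of these is a key, and no other minimal superkey exists.

{A, D}, {B, D}, {D, G}, {D, H}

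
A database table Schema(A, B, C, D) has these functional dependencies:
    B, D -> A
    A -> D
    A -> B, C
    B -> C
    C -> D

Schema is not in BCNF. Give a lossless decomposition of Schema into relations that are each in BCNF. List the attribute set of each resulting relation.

Candidate keys of the original relation: {A}, {B}.
In {A, B, C, D}, {C} is not a superkey ({C}⁺ restricted to this set is {C, D}), so split on C -> D into {C, D} and {A, B, C}.
{C, D} has no BCNF violation.
{A, B, C} has no BCNF violation.

{A, B, C}; {C, D}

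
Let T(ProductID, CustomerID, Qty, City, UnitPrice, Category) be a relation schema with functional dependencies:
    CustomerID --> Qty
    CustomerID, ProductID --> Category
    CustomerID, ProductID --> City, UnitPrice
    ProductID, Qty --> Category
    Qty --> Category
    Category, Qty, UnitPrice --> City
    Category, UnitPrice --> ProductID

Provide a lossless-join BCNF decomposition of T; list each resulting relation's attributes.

Candidate keys of the original relation: {CustomerID, ProductID}, {CustomerID, UnitPrice}.
Within {Category, City, CustomerID, ProductID, Qty, UnitPrice}: {CustomerID}⁺ ∩ {Category, City, CustomerID, ProductID, Qty, UnitPrice} = {Category, CustomerID, Qty}, not the whole set, so CustomerID --> Category, Qty violates BCNF; decompose into {Category, CustomerID, Qty} and {City, CustomerID, ProductID, UnitPrice}.
Within {Category, CustomerID, Qty}: {Qty}⁺ ∩ {Category, CustomerID, Qty} = {Category, Qty}, not the whole set, so Qty --> Category violates BCNF; decompose into {Category, Qty} and {CustomerID, Qty}.
{Category, Qty} is in BCNF.
{CustomerID, Qty} is in BCNF.
{City, CustomerID, ProductID, UnitPrice} is in BCNF.

{Category, Qty}; {City, CustomerID, ProductID, UnitPrice}; {CustomerID, Qty}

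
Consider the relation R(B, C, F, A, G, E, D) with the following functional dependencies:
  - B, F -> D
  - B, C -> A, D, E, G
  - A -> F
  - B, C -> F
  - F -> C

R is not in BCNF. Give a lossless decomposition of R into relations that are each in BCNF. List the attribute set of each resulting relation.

{A, B, D, E, G}; {A, F}; {C, F}

Candidate keys of the original relation: {A, B}, {B, C}, {B, F}.
{A, B, C, D, E, F, G}: {A} determines {A, C, F} here but is not a superkey — split on A -> C, F, giving {A, C, F} and {A, B, D, E, G}.
{A, C, F}: {F} determines {C, F} here but is not a superkey — split on F -> C, giving {C, F} and {A, F}.
{C, F}: every determinant is a superkey — BCNF.
{A, F}: every determinant is a superkey — BCNF.
{A, B, D, E, G}: every determinant is a superkey — BCNF.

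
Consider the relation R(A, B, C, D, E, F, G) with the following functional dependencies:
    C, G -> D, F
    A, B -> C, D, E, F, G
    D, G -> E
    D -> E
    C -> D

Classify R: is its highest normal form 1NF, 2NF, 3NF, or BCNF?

Candidate key: {A, B}. Prime attributes: {A, B}.
For C, G -> D, F we have {C, G}⁺ = {C, D, E, F, G}; {C, G} is not a superkey, so BCNF fails.
C, G -> D, F has non-prime {D, F} on the right and a non-superkey on the left, so 3NF fails.
Checking every proper subset of each key, none determines a non-prime attribute — 2NF is satisfied.

2NF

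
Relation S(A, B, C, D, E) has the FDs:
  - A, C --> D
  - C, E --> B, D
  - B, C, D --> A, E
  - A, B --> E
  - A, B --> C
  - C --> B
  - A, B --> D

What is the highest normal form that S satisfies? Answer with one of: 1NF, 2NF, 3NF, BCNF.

Candidate keys: {A, B}, {A, C}, {C, D}, {C, E}. Prime attributes: {A, B, C, D, E}.
C --> B breaks BCNF: {C}⁺ = {B, C}, so {C} is not a superkey.
Since {B} ⊆ prime attributes and every other non-superkey FD also has a prime right side, the schema is in 3NF.

3NF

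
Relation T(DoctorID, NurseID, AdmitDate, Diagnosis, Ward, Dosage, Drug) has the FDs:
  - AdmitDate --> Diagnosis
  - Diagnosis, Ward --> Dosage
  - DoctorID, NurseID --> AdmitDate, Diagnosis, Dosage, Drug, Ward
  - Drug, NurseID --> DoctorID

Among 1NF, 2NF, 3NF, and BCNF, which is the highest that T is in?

Candidate keys: {DoctorID, NurseID}, {Drug, NurseID}. Prime attributes: {DoctorID, Drug, NurseID}.
AdmitDate --> Diagnosis: {AdmitDate}⁺ = {AdmitDate, Diagnosis}, which is not all of the attributes, so the left side is not a superkey — BCNF is violated.
AdmitDate --> Diagnosis determines the non-prime attribute {Diagnosis} from a non-superkey — 3NF is violated.
No non-prime attribute depends on a proper subset of any candidate key, so 2NF holds.

2NF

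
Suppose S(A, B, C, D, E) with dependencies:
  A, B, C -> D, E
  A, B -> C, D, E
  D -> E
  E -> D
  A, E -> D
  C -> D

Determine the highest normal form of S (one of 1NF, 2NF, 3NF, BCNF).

2NF

Candidate key: {A, B}. Prime attributes: {A, B}.
D -> E breaks BCNF: {D}⁺ = {D, E}, so {D} is not a superkey.
D -> E has non-prime {E} on the right and a non-superkey on the left, so 3NF fails.
No non-prime attribute depends on a proper subset of any candidate key, so 2NF holds.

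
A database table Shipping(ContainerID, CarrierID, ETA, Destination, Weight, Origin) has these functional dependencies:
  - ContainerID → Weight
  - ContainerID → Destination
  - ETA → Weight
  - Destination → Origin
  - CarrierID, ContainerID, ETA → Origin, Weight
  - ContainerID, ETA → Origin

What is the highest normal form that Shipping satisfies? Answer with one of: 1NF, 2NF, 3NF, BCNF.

1NF

Candidate key: {CarrierID, ContainerID, ETA}. Prime attributes: {CarrierID, ContainerID, ETA}.
ContainerID → Weight: {ContainerID}⁺ = {ContainerID, Destination, Origin, Weight}, which is not all of the attributes, so the left side is not a superkey — BCNF is violated.
Because {Weight} is non-prime and the left side of ContainerID → Weight is not a superkey, the relation is not in 3NF.
{ContainerID} is a proper subset of the key {CarrierID, ContainerID, ETA}, and {ContainerID}⁺ contains the non-prime attributes {Destination, Origin, Weight} — a partial dependency, so 2NF is violated.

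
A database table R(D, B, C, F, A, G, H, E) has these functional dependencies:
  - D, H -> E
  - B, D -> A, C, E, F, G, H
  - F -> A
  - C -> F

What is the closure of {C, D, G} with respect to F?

Start with {C, D, G}.
C -> F applies; add {F} → now {C, D, F, G}.
F -> A applies; add {A} → now {A, C, D, F, G}.
No further FD applies.

{A, C, D, F, G}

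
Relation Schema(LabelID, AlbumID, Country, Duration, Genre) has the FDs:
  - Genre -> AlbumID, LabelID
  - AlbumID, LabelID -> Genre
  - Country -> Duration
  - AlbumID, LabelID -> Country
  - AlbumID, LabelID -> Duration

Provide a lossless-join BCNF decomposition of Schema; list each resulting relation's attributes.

{AlbumID, Country, Genre, LabelID}; {Country, Duration}

Candidate keys of the original relation: {AlbumID, LabelID}, {Genre}.
In {AlbumID, Country, Duration, Genre, LabelID}, {Country} is not a superkey ({Country}⁺ restricted to this set is {Country, Duration}), so split on Country -> Duration into {Country, Duration} and {AlbumID, Country, Genre, LabelID}.
{Country, Duration} has no BCNF violation.
{AlbumID, Country, Genre, LabelID} has no BCNF violation.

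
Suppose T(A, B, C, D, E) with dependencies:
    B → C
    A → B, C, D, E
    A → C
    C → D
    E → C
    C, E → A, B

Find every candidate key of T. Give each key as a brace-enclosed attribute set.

{A}⁺ = {A, B, C, D, E}, which is every attribute, so {A} is a candidate key.
{E}⁺ = {A, B, C, D, E}, which is every attribute, so {E} is a candidate key.
No proper subset of any of these is a key, and no other minimal superkey exists.

{A}, {E}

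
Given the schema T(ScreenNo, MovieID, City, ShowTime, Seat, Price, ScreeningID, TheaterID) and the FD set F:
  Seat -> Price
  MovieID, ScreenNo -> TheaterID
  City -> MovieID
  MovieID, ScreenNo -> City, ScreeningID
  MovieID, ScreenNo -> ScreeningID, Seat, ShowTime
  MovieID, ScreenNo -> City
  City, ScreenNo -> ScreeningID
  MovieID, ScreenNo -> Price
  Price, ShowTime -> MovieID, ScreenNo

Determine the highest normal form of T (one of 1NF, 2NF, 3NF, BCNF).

Candidate keys: {City, ScreenNo}, {MovieID, ScreenNo}, {Price, ShowTime}, {Seat, ShowTime}. Prime attributes: {City, MovieID, Price, ScreenNo, Seat, ShowTime}.
Seat -> Price: {Seat}⁺ = {Price, Seat}, which is not all of the attributes, so the left side is not a superkey — BCNF is violated.
Since {Price} ⊆ prime attributes and every other non-superkey FD also has a prime right side, the schema is in 3NF.

3NF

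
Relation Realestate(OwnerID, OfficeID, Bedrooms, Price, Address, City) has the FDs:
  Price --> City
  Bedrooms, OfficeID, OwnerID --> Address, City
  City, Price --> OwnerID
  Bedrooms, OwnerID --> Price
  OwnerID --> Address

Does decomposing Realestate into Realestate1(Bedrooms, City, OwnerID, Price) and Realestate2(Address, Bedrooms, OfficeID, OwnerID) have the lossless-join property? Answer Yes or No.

The shared attributes are {Bedrooms, OwnerID} and {Bedrooms, OwnerID}⁺ = {Address, Bedrooms, City, OwnerID, Price}.
Realestate1 is contained in that closure, so Realestate1 ∩ Realestate2 --> Realestate1 holds and the join is lossless.

Yes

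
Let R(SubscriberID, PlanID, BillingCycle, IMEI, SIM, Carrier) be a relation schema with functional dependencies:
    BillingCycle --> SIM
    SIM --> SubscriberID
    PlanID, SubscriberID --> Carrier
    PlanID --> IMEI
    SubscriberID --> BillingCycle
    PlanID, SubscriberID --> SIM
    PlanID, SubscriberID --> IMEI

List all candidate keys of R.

{BillingCycle, PlanID}, {PlanID, SIM}, {PlanID, SubscriberID}

{PlanID} never appears on the right of any FD, so every key must include it.
{BillingCycle, PlanID}⁺ = {BillingCycle, Carrier, IMEI, PlanID, SIM, SubscriberID}, which is every attribute, so {BillingCycle, PlanID} is a candidate key.
{PlanID, SIM}⁺ = {BillingCycle, Carrier, IMEI, PlanID, SIM, SubscriberID}, which is every attribute, so {PlanID, SIM} is a candidate key.
{PlanID, SubscriberID}⁺ = {BillingCycle, Carrier, IMEI, PlanID, SIM, SubscriberID}, which is every attribute, so {PlanID, SubscriberID} is a candidate key.
No proper subset of any of these is a key, and no other minimal superkey exists.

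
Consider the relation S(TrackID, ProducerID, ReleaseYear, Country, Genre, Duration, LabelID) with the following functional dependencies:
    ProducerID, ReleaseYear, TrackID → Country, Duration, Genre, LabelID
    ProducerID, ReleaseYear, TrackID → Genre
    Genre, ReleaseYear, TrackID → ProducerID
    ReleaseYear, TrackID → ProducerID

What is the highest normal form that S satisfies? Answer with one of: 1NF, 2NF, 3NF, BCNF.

BCNF

Candidate key: {ReleaseYear, TrackID}. Prime attributes: {ReleaseYear, TrackID}.
Each dependency's left side is a superkey — BCNF holds.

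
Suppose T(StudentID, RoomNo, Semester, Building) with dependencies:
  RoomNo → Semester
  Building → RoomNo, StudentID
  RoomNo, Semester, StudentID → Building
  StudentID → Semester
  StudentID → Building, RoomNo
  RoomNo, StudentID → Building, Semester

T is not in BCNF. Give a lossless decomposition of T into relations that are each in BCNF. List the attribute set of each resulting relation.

{Building, RoomNo, StudentID}; {RoomNo, Semester}

Candidate keys of the original relation: {Building}, {StudentID}.
In {Building, RoomNo, Semester, StudentID}, {RoomNo} is not a superkey ({RoomNo}⁺ restricted to this set is {RoomNo, Semester}), so split on RoomNo → Semester into {RoomNo, Semester} and {Building, RoomNo, StudentID}.
{RoomNo, Semester}: every determinant is a superkey — BCNF.
{Building, RoomNo, StudentID}: every determinant is a superkey — BCNF.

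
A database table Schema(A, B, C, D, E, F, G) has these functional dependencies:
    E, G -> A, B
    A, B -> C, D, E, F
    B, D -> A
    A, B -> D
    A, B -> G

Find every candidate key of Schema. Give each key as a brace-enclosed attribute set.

{A, B}, {B, D}, {E, G}

{A, B}⁺ = {A, B, C, D, E, F, G} — all of the relation — so {A, B} is a candidate key.
{B, D}⁺ = {A, B, C, D, E, F, G} — all of the relation — so {B, D} is a candidate key.
{E, G}⁺ = {A, B, C, D, E, F, G} — all of the relation — so {E, G} is a candidate key.
These are minimal and exhaustive — every other superkey contains one of them.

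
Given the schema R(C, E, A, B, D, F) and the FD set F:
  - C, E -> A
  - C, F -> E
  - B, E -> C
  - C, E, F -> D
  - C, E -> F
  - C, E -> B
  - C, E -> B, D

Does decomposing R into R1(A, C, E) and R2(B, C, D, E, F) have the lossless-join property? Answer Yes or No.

Yes

R1 ∩ R2 = {C, E}; its closure under F is {A, B, C, D, E, F}.
R1 is contained in that closure, so R1 ∩ R2 -> R1 holds and the join is lossless.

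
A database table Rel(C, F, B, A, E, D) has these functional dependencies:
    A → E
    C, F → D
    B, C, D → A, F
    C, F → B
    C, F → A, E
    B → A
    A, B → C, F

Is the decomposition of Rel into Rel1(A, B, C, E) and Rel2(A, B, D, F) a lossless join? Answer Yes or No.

Rel1 ∩ Rel2 = {A, B}; its closure under F is {A, B, C, D, E, F}.
This includes all of Rel1, so the common attributes are a superkey of Rel1 — the join is lossless.

Yes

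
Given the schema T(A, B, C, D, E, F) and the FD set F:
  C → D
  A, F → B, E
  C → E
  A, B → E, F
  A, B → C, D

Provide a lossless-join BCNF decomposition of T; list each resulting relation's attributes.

Candidate keys of the original relation: {A, B}, {A, F}.
Within {A, B, C, D, E, F}: {C}⁺ ∩ {A, B, C, D, E, F} = {C, D, E}, not the whole set, so C → D, E violates BCNF; decompose into {C, D, E} and {A, B, C, F}.
{C, D, E} has no BCNF violation.
{A, B, C, F} has no BCNF violation.

{A, B, C, F}; {C, D, E}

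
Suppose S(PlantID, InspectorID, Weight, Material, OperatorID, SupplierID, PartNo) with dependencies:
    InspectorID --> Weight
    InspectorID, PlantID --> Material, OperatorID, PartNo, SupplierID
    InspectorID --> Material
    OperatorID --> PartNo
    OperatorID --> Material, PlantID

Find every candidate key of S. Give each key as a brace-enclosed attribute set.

{InspectorID, OperatorID}, {InspectorID, PlantID}

{InspectorID} never appears on the right of any FD, so every key must include it.
{InspectorID, OperatorID}⁺ = {InspectorID, Material, OperatorID, PartNo, PlantID, SupplierID, Weight} — all of the relation — so {InspectorID, OperatorID} is a candidate key.
{InspectorID, PlantID}⁺ = {InspectorID, Material, OperatorID, PartNo, PlantID, SupplierID, Weight} — all of the relation — so {InspectorID, PlantID} is a candidate key.
No proper subset of any of these is a key, and no other minimal superkey exists.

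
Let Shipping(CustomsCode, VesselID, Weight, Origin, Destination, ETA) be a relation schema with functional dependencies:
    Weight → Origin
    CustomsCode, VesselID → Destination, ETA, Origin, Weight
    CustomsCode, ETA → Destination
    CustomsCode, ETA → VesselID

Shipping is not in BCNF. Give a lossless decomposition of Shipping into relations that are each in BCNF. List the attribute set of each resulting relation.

{CustomsCode, Destination, ETA, VesselID, Weight}; {Origin, Weight}

Candidate keys of the original relation: {CustomsCode, ETA}, {CustomsCode, VesselID}.
{CustomsCode, Destination, ETA, Origin, VesselID, Weight}: {Weight} determines {Origin, Weight} here but is not a superkey — split on Weight → Origin, giving {Origin, Weight} and {CustomsCode, Destination, ETA, VesselID, Weight}.
{Origin, Weight}: every determinant is a superkey — BCNF.
{CustomsCode, Destination, ETA, VesselID, Weight}: every determinant is a superkey — BCNF.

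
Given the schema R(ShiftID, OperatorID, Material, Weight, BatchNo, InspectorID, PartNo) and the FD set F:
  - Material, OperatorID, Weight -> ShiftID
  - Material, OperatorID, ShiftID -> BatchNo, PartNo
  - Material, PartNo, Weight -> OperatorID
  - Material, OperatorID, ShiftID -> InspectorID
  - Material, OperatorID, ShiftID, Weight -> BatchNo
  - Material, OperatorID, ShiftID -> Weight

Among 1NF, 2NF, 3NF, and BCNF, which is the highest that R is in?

BCNF

Candidate keys: {Material, OperatorID, ShiftID}, {Material, OperatorID, Weight}, {Material, PartNo, Weight}. Prime attributes: {Material, OperatorID, PartNo, ShiftID, Weight}.
Each dependency's left side is a superkey — BCNF holds.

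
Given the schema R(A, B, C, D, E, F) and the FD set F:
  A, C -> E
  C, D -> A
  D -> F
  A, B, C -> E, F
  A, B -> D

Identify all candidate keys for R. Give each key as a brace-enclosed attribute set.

{A, B, C}, {B, C, D}

{B, C} never appear on the right of any FD, so every key must include all of them.
{A, B, C}⁺ = {A, B, C, D, E, F}, which is every attribute, so {A, B, C} is a candidate key.
{B, C, D}⁺ = {A, B, C, D, E, F}, which is every attribute, so {B, C, D} is a candidate key.
Any other superkey properly contains one of these, so there are no further candidate keys.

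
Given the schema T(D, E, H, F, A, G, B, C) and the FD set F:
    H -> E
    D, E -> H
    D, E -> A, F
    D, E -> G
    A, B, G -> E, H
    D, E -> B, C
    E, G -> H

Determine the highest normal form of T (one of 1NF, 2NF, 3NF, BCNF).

Candidate keys: {A, B, D, G}, {D, E}, {D, H}. Prime attributes: {A, B, D, E, G, H}.
H -> E breaks BCNF: {H}⁺ = {E, H}, so {H} is not a superkey.
But every attribute on its right side ({E}) is prime, and the same holds for every other non-superkey FD, so 3NF still holds.

3NF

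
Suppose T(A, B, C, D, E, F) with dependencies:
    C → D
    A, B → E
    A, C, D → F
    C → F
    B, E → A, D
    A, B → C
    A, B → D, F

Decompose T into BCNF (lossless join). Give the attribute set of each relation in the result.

Candidate keys of the original relation: {A, B}, {B, E}.
In {A, B, C, D, E, F}, {C} is not a superkey ({C}⁺ restricted to this set is {C, D, F}), so split on C → D, F into {C, D, F} and {A, B, C, E}.
{C, D, F} is in BCNF.
{A, B, C, E} is in BCNF.

{A, B, C, E}; {C, D, F}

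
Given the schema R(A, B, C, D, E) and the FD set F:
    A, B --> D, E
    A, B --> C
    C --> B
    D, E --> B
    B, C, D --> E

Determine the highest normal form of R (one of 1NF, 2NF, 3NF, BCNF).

3NF

Candidate keys: {A, B}, {A, C}, {A, D, E}. Prime attributes: {A, B, C, D, E}.
C --> B breaks BCNF: {C}⁺ = {B, C}, so {C} is not a superkey.
Its right-hand attributes {B} are all prime, as are those of every other non-superkey FD — the relation is in 3NF.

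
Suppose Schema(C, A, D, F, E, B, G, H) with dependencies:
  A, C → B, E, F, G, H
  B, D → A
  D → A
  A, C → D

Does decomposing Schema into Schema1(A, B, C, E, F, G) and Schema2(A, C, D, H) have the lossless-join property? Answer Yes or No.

The shared attributes are {A, C} and {A, C}⁺ = {A, B, C, D, E, F, G, H}.
Since Schema1 ⊆ {A, B, C, D, E, F, G, H}, the intersection is a superkey of Schema1; the decomposition is lossless.

Yes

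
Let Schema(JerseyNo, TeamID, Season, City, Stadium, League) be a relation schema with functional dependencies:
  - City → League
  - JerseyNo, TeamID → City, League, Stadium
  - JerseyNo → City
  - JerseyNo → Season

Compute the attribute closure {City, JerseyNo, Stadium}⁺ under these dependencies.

Start with {City, JerseyNo, Stadium}.
City → League applies; add {League} → now {City, JerseyNo, League, Stadium}.
JerseyNo → Season applies; add {Season} → now {City, JerseyNo, League, Season, Stadium}.
No further FD applies.

{City, JerseyNo, League, Season, Stadium}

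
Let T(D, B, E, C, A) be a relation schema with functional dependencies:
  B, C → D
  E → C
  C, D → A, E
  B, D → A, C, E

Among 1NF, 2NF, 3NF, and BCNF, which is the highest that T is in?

2NF

Candidate keys: {B, C}, {B, D}, {B, E}. Prime attributes: {B, C, D, E}.
E → C: {E}⁺ = {C, E}, which is not all of the attributes, so the left side is not a superkey — BCNF is violated.
C, D → A, E determines the non-prime attribute {A} from a non-superkey — 3NF is violated.
Checking every proper subset of each key, none determines a non-prime attribute — 2NF is satisfied.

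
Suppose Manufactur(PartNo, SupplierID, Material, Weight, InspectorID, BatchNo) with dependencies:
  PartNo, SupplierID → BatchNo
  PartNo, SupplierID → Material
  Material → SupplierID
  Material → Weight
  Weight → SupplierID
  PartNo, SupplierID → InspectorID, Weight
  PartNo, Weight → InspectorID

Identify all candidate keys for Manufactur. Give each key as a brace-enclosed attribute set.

{Material, PartNo}, {PartNo, SupplierID}, {PartNo, Weight}

Attributes never on any right-hand side: {PartNo} — every candidate key must contain it.
{Material, PartNo}⁺ = {BatchNo, InspectorID, Material, PartNo, SupplierID, Weight} — all of the relation — so {Material, PartNo} is a candidate key.
{PartNo, SupplierID}⁺ = {BatchNo, InspectorID, Material, PartNo, SupplierID, Weight} — all of the relation — so {PartNo, SupplierID} is a candidate key.
{PartNo, Weight}⁺ = {BatchNo, InspectorID, Material, PartNo, SupplierID, Weight} — all of the relation — so {PartNo, Weight} is a candidate key.
These are minimal and exhaustive — every other superkey contains one of them.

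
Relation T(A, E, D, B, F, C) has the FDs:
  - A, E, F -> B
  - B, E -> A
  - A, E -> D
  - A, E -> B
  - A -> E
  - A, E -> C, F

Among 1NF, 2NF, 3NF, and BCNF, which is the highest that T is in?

Candidate keys: {A}, {B, E}. Prime attributes: {A, B, E}.
Each dependency's left side is a superkey — BCNF holds.

BCNF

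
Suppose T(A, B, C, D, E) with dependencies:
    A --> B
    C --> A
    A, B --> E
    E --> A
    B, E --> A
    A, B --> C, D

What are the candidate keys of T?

{A}⁺ = {A, B, C, D, E} — all of the relation — so {A} is a candidate key.
{C}⁺ = {A, B, C, D, E} — all of the relation — so {C} is a candidate key.
{E}⁺ = {A, B, C, D, E} — all of the relation — so {E} is a candidate key.
These are minimal and exhaustive — every other superkey contains one of them.

{A}, {C}, {E}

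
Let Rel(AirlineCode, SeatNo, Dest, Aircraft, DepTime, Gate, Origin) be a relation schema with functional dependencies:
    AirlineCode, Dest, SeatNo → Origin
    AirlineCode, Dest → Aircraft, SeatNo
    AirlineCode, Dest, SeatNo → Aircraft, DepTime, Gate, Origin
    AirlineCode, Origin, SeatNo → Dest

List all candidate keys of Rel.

{AirlineCode, Dest}, {AirlineCode, Origin, SeatNo}

{AirlineCode} never appears on the right of any FD, so every key must include it.
Closure of {AirlineCode, Dest} is {Aircraft, AirlineCode, DepTime, Dest, Gate, Origin, SeatNo}, the whole schema; {AirlineCode, Dest} is a candidate key.
Closure of {AirlineCode, Origin, SeatNo} is {Aircraft, AirlineCode, DepTime, Dest, Gate, Origin, SeatNo}, the whole schema; {AirlineCode, Origin, SeatNo} is a candidate key.
Any other superkey properly contains one of these, so there are no further candidate keys.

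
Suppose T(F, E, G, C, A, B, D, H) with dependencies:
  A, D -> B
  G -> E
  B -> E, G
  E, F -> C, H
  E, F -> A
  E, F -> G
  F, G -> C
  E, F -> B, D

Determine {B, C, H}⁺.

{B, C, E, G, H}

Start with {B, C, H}.
B -> E, G applies; add {E, G} → now {B, C, E, G, H}.
No further FD applies.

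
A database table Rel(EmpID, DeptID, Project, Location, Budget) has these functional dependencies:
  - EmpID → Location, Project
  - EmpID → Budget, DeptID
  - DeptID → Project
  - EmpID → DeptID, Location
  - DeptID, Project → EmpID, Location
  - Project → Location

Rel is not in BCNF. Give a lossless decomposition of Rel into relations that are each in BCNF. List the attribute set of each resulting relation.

Candidate keys of the original relation: {DeptID}, {EmpID}.
{Budget, DeptID, EmpID, Location, Project}: {Project} determines {Location, Project} here but is not a superkey — split on Project → Location, giving {Location, Project} and {Budget, DeptID, EmpID, Project}.
{Location, Project} is in BCNF.
{Budget, DeptID, EmpID, Project} is in BCNF.

{Budget, DeptID, EmpID, Project}; {Location, Project}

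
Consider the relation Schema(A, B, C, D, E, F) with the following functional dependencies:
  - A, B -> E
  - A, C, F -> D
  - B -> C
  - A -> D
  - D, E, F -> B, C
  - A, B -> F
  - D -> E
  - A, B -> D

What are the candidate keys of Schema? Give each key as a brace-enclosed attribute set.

{A} never appears on the right of any FD, so every key must include it.
{A, B} is a candidate key since {A, B}⁺ = {A, B, C, D, E, F} covers every attribute.
{A, F} is a candidate key since {A, F}⁺ = {A, B, C, D, E, F} covers every attribute.
These are minimal and exhaustive — every other superkey contains one of them.

{A, B}, {A, F}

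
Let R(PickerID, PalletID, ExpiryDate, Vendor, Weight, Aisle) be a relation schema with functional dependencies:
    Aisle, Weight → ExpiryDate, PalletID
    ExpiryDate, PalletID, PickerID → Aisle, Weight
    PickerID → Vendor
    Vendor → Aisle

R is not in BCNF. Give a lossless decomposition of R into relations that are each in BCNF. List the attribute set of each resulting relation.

{Aisle, ExpiryDate, PalletID, Weight}; {Aisle, Vendor}; {PickerID, Vendor}; {PickerID, Weight}

Candidate keys of the original relation: {ExpiryDate, PalletID, PickerID}, {PickerID, Weight}.
In {Aisle, ExpiryDate, PalletID, PickerID, Vendor, Weight}, {Aisle, Weight} is not a superkey ({Aisle, Weight}⁺ restricted to this set is {Aisle, ExpiryDate, PalletID, Weight}), so split on Aisle, Weight → ExpiryDate, PalletID into {Aisle, ExpiryDate, PalletID, Weight} and {Aisle, PickerID, Vendor, Weight}.
{Aisle, ExpiryDate, PalletID, Weight}: every determinant is a superkey — BCNF.
In {Aisle, PickerID, Vendor, Weight}, {PickerID} is not a superkey ({PickerID}⁺ restricted to this set is {Aisle, PickerID, Vendor}), so split on PickerID → Aisle, Vendor into {Aisle, PickerID, Vendor} and {PickerID, Weight}.
In {Aisle, PickerID, Vendor}, {Vendor} is not a superkey ({Vendor}⁺ restricted to this set is {Aisle, Vendor}), so split on Vendor → Aisle into {Aisle, Vendor} and {PickerID, Vendor}.
{Aisle, Vendor}: every determinant is a superkey — BCNF.
{PickerID, Vendor}: every determinant is a superkey — BCNF.
{PickerID, Weight}: every determinant is a superkey — BCNF.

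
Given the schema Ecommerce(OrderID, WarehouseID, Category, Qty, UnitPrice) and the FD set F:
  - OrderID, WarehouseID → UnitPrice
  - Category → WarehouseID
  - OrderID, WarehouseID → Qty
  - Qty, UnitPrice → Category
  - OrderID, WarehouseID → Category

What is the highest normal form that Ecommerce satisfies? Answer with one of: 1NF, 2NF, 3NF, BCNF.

Candidate keys: {Category, OrderID}, {OrderID, Qty, UnitPrice}, {OrderID, WarehouseID}. Prime attributes: {Category, OrderID, Qty, UnitPrice, WarehouseID}.
Category → WarehouseID: {Category}⁺ = {Category, WarehouseID}, which is not all of the attributes, so the left side is not a superkey — BCNF is violated.
Its right-hand attributes {WarehouseID} are all prime, as are those of every other non-superkey FD — the relation is in 3NF.

3NF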